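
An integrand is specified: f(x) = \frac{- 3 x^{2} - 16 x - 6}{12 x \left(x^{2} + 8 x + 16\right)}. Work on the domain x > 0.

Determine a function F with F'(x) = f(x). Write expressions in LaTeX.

An antiderivative is F(x) = - \frac{3 x \log{\left(x \right)} + 21 x \log{\left(x + 4 \right)} + 12 \log{\left(x \right)} + 84 \log{\left(x + 4 \right)} - 20}{96 \left(x + 4\right)}.

The denominator factors as 12 x \left(x + 4\right)^{2}; partial fractions split f into directly integrable pieces: - \frac{7}{32 \left(x + 4\right)} - \frac{5}{24 \left(x + 4\right)^{2}} - \frac{1}{32 x}.
Check: d/dx[- \frac{3 x \log{\left(x \right)} + 21 x \log{\left(x + 4 \right)} + 12 \log{\left(x \right)} + 84 \log{\left(x + 4 \right)} - 20}{96 \left(x + 4\right)}] = \frac{- 3 x^{2} - 16 x - 6}{12 x^{3} + 96 x^{2} + 192 x}, which equals f(x).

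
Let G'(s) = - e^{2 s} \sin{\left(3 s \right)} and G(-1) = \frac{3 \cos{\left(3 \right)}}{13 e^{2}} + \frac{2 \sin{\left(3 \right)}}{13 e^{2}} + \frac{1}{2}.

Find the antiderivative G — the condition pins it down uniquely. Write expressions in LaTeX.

A first test for any G(s): its s-derivative must equal the given G'(s).
A general antiderivative is - \frac{2 e^{2 s} \sin{\left(3 s \right)}}{13} + \frac{3 e^{2 s} \cos{\left(3 s \right)}}{13} + C.
The condition gives C = \frac{3 \cos{\left(3 \right)}}{13 e^{2}} + \frac{2 \sin{\left(3 \right)}}{13 e^{2}} + \frac{1}{2} - (\frac{3 \cos{\left(3 \right)}}{13 e^{2}} + \frac{2 \sin{\left(3 \right)}}{13 e^{2}}) = \frac{1}{2}.
So G(s) = - \frac{2 e^{2 s} \sin{\left(3 s \right)}}{13} + \frac{3 e^{2 s} \cos{\left(3 s \right)}}{13} + \frac{1}{2}.
Check: d/ds[- \frac{2 e^{2 s} \sin{\left(3 s \right)}}{13} + \frac{3 e^{2 s} \cos{\left(3 s \right)}}{13} + \frac{1}{2}] = - e^{2 s} \sin{\left(3 s \right)} = G'(s).

G(s) = - \frac{2 e^{2 s} \sin{\left(3 s \right)}}{13} + \frac{3 e^{2 s} \cos{\left(3 s \right)}}{13} + \frac{1}{2}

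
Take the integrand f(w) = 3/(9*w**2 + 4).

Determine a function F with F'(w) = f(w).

Since d/dw undoes antidifferentiation here, F'(w) = f(w) is required of F(w).
Check: d/dw[atan(3*w/2)/2] = 3/(9*w**2 + 4) = f(w).

An antiderivative is F(w) = atan(3*w/2)/2.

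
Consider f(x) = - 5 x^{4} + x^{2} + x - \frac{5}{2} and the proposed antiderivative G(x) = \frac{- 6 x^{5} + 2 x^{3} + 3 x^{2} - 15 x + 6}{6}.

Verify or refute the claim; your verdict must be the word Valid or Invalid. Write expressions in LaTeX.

Valid - the claim checks out under differentiation.

d/dx[G] = - 5 x^{4} + x^{2} + x - \frac{5}{2}
This equals f(x) exactly, so the claim holds.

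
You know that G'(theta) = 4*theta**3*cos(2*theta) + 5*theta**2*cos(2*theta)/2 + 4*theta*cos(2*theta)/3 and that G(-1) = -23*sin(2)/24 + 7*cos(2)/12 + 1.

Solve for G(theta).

G(theta) = (48*theta**3*sin(2*theta) + 30*theta**2*sin(2*theta) + 72*theta**2*cos(2*theta) - 56*theta*sin(2*theta) + 30*theta*cos(2*theta) - 15*sin(2*theta) - 28*cos(2*theta) + 24)/24

The integrand splits into summands that can be handled one at a time.
A general antiderivative is 2*theta**3*sin(2*theta) + 5*theta**2*sin(2*theta)/4 + 3*theta**2*cos(2*theta) - 7*theta*sin(2*theta)/3 + 5*theta*cos(2*theta)/4 - 5*sin(2*theta)/8 - 7*cos(2*theta)/6 + C.
The condition gives C = -23*sin(2)/24 + 7*cos(2)/12 + 1 - (-23*sin(2)/24 + 7*cos(2)/12) = 1.
So G(theta) = (48*theta**3*sin(2*theta) + 30*theta**2*sin(2*theta) + 72*theta**2*cos(2*theta) - 56*theta*sin(2*theta) + 30*theta*cos(2*theta) - 15*sin(2*theta) - 28*cos(2*theta) + 24)/24.
Check: d/dtheta[(48*theta**3*sin(2*theta) + 30*theta**2*sin(2*theta) + 72*theta**2*cos(2*theta) - 56*theta*sin(2*theta) + 30*theta*cos(2*theta) - 15*sin(2*theta) - 28*cos(2*theta) + 24)/24] = 4*theta**3*cos(2*theta) + 5*theta**2*cos(2*theta)/2 + 4*theta*cos(2*theta)/3 = G'(theta).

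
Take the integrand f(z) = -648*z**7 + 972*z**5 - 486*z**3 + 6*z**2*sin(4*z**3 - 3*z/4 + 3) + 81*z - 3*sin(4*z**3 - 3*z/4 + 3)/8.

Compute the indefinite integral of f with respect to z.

The integrand splits into summands that can be handled one at a time.
Check: d/dz[-(3/2 - 3*z**2)**4 - cos(4*z**3 - 3*z/4 + 3)/2] = -648*z**7 + 972*z**5 - 486*z**3 + 6*z**2*sin(4*z**3 - 3*z/4 + 3) + 81*z - 3*sin(4*z**3 - 3*z/4 + 3)/8 = f(z).

F(z) = -(3/2 - 3*z**2)**4 - cos(4*z**3 - 3*z/4 + 3)/2 + C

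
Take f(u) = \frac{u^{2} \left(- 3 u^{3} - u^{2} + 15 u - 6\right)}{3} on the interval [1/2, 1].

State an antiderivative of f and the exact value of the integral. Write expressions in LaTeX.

Antiderivative: F(u) = - \frac{u^{6}}{6} - \frac{u^{5}}{15} + \frac{5 u^{4}}{4} - \frac{2 u^{3}}{3}; value = \frac{691}{1920}

An antiderivative F(u) passes only if d/du[F] lands on f(u) exactly.
F(u) = - \frac{u^{6}}{6} - \frac{u^{5}}{15} + \frac{5 u^{4}}{4} - \frac{2 u^{3}}{3} is an antiderivative of f.
Check: d/du[- \frac{u^{6}}{6} - \frac{u^{5}}{15} + \frac{5 u^{4}}{4} - \frac{2 u^{3}}{3}] = - u^{5} - \frac{u^{4}}{3} + 5 u^{3} - 2 u^{2}, which equals f(u).
F(1) = \frac{7}{20}; F(1/2) = - \frac{19}{1920}.
Integral = F(1) - F(1/2) = \frac{691}{1920}.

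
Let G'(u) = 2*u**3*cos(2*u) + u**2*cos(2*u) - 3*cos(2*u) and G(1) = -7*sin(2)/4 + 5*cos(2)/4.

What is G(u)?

G(u) = u**3*sin(2*u) + u**2*sin(2*u)/2 + 3*u**2*cos(2*u)/2 - 3*u*sin(2*u)/2 + u*cos(2*u)/2 - 7*sin(2*u)/4 - 3*cos(2*u)/4

Integrate term by term and add the pieces.
A general antiderivative is u**3*sin(2*u) + u**2*sin(2*u)/2 + 3*u**2*cos(2*u)/2 - 3*u*sin(2*u)/2 + u*cos(2*u)/2 - 7*sin(2*u)/4 - 3*cos(2*u)/4 + C.
The condition gives C = -7*sin(2)/4 + 5*cos(2)/4 - (-7*sin(2)/4 + 5*cos(2)/4) = 0.
So G(u) = u**3*sin(2*u) + u**2*sin(2*u)/2 + 3*u**2*cos(2*u)/2 - 3*u*sin(2*u)/2 + u*cos(2*u)/2 - 7*sin(2*u)/4 - 3*cos(2*u)/4.
Check: d/du[u**3*sin(2*u) + u**2*sin(2*u)/2 + 3*u**2*cos(2*u)/2 - 3*u*sin(2*u)/2 + u*cos(2*u)/2 - 7*sin(2*u)/4 - 3*cos(2*u)/4] = 2*u**3*cos(2*u) + u**2*cos(2*u) - 3*cos(2*u) = G'(u).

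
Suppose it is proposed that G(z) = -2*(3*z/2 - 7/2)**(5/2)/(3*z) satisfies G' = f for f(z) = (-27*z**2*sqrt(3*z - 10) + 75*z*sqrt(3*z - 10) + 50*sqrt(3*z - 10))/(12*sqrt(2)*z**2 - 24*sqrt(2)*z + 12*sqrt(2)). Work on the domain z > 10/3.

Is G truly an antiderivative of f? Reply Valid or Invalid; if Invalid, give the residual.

d/dz[G] = (-27*sqrt(2)*z**2*sqrt(3*z - 7) + 21*sqrt(2)*z*sqrt(3*z - 7) + 98*sqrt(2)*sqrt(3*z - 7))/(24*z**2)
d/dz[G] - f(z) = (27*sqrt(2)*z**4*sqrt(3*z - 10) - 27*sqrt(2)*z**4*sqrt(3*z - 7) - 75*sqrt(2)*z**3*sqrt(3*z - 10) + 75*sqrt(2)*z**3*sqrt(3*z - 7) - 50*sqrt(2)*z**2*sqrt(3*z - 10) + 29*sqrt(2)*z**2*sqrt(3*z - 7) - 175*sqrt(2)*z*sqrt(3*z - 7) + 98*sqrt(2)*sqrt(3*z - 7))/(24*z**4 - 48*z**3 + 24*z**2) != 0.

Invalid: d/dz[G] - f = (27*sqrt(2)*z**4*sqrt(3*z - 10) - 27*sqrt(2)*z**4*sqrt(3*z - 7) - 75*sqrt(2)*z**3*sqrt(3*z - 10) + 75*sqrt(2)*z**3*sqrt(3*z - 7) - 50*sqrt(2)*z**2*sqrt(3*z - 10) + 29*sqrt(2)*z**2*sqrt(3*z - 7) - 175*sqrt(2)*z*sqrt(3*z - 7) + 98*sqrt(2)*sqrt(3*z - 7))/(24*z**4 - 48*z**3 + 24*z**2), which is not 0.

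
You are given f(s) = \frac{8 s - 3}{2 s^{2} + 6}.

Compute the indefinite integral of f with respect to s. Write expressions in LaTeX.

For F(s) to be correct the identity F'(s) - f(s) = 0 must hold.
Check: d/ds[2 \log{\left(s^{2} + 3 \right)} - \frac{\sqrt{3} \operatorname{atan}{\left(\frac{\sqrt{3} s}{3} \right)}}{2}] = \frac{8 s - 3}{2 s^{2} + 6} = f(s).

F(s) = 2 \log{\left(s^{2} + 3 \right)} - \frac{\sqrt{3} \operatorname{atan}{\left(\frac{\sqrt{3} s}{3} \right)}}{2} + C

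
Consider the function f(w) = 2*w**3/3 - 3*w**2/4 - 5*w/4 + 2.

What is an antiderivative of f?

An antiderivative is F(w) = w*(4*w**3 - 6*w**2 - 15*w + 48)/24.

Integrate term by term and add the pieces.
Check: d/dw[w*(4*w**3 - 6*w**2 - 15*w + 48)/24] = 2*w**3/3 - 3*w**2/4 - 5*w/4 + 2 = f(w).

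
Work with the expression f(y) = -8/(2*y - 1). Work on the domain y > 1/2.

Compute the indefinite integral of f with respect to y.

F(y) = -4*log(2*y - 1) + C

Check any antiderivative F(y) by computing F'(y) and comparing it with f(y).
Check: d/dy[-4*log(2*y - 1)] = -8/(2*y - 1) = f(y).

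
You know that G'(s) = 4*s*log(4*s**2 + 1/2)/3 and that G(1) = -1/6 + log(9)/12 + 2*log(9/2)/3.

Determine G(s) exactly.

G(s) = 2*s**2*log(4*s**2 + 1/2)/3 - 2*s**2/3 + log(8*s**2 + 1)/12 + 1/2

Any candidate G(s) must reproduce the stated G'(s) exactly.
A general antiderivative is 2*s**2*log(4*s**2 + 1/2)/3 - 2*s**2/3 + log(8*s**2 + 1)/12 + C.
The condition gives C = -1/6 + log(9)/12 + 2*log(9/2)/3 - (-2/3 + log(9)/12 + 2*log(9/2)/3) = 1/2.
So G(s) = 2*s**2*log(4*s**2 + 1/2)/3 - 2*s**2/3 + log(8*s**2 + 1)/12 + 1/2.
Check: d/ds[2*s**2*log(4*s**2 + 1/2)/3 - 2*s**2/3 + log(8*s**2 + 1)/12 + 1/2] = 4*s*log(4*s**2 + 1/2)/3 = G'(s).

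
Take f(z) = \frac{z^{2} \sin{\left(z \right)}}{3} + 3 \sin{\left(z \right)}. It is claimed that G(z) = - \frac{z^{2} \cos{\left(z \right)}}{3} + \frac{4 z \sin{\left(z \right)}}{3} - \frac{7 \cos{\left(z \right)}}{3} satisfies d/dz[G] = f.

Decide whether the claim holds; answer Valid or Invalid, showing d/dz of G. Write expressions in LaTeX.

Invalid: d/dz[G] - f = \frac{2 z \cos{\left(z \right)}}{3} + \frac{2 \sin{\left(z \right)}}{3}, which is not 0.

d/dz[G] = \frac{z^{2} \sin{\left(z \right)}}{3} + \frac{2 z \cos{\left(z \right)}}{3} + \frac{11 \sin{\left(z \right)}}{3}
d/dz[G] - f(z) = \frac{2 z \cos{\left(z \right)}}{3} + \frac{2 \sin{\left(z \right)}}{3} != 0.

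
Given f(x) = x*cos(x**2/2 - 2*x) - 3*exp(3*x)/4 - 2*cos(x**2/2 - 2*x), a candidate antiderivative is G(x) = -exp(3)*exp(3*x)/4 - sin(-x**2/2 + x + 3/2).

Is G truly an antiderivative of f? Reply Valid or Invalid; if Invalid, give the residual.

Invalid: d/dx[G] - f = -x*cos(x**2/2 - 2*x) + x*cos(-x**2/2 + x + 3/2) - 3*exp(3)*exp(3*x)/4 + 3*exp(3*x)/4 + 2*cos(x**2/2 - 2*x) - cos(-x**2/2 + x + 3/2), which is not 0.

d/dx[G] = x*cos(-x**2/2 + x + 3/2) - 3*exp(3)*exp(3*x)/4 - cos(-x**2/2 + x + 3/2)
d/dx[G] - f(x) = -x*cos(x**2/2 - 2*x) + x*cos(-x**2/2 + x + 3/2) - 3*exp(3)*exp(3*x)/4 + 3*exp(3*x)/4 + 2*cos(x**2/2 - 2*x) - cos(-x**2/2 + x + 3/2) != 0.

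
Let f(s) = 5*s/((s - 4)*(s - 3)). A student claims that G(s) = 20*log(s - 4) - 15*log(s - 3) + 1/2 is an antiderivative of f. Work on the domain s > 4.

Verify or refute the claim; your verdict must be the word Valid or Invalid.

d/ds[G] = 5*s/(s**2 - 7*s + 12)
This equals f(s) exactly, so the claim holds.

Valid. The derivative of G reproduces f.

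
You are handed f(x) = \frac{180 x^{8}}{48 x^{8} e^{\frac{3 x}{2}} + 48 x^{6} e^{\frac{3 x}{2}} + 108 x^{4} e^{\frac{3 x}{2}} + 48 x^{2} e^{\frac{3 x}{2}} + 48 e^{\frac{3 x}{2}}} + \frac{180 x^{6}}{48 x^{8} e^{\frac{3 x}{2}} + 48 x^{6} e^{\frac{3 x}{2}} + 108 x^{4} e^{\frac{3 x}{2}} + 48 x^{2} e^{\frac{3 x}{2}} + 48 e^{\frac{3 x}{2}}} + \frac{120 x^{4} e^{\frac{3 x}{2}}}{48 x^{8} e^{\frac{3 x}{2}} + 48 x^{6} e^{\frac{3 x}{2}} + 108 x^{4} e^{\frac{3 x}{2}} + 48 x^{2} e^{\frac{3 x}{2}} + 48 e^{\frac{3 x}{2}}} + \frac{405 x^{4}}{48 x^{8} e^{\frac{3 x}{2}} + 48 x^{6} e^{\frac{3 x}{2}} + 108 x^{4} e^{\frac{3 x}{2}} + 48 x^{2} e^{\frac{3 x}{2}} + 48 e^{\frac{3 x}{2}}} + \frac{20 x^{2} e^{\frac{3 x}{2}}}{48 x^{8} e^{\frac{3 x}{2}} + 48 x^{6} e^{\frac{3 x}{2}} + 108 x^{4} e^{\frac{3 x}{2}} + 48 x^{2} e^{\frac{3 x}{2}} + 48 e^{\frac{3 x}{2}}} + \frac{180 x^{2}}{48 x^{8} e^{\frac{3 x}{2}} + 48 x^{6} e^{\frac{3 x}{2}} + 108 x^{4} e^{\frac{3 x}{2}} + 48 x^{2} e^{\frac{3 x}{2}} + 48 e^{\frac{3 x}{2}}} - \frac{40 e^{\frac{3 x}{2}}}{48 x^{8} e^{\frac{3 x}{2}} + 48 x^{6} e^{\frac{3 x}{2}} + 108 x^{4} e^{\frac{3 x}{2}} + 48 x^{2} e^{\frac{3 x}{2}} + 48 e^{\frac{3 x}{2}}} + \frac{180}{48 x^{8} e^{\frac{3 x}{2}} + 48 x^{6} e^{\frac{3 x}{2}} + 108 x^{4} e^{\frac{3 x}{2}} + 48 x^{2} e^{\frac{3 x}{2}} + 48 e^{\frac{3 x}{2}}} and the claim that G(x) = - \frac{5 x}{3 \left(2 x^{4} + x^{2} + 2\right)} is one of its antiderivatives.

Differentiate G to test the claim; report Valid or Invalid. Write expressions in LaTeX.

Invalid: d/dx[G] - f = - \frac{15 e^{- \frac{3 x}{2}}}{4}, which is not 0.

d/dx[G] = \frac{30 x^{4} + 5 x^{2} - 10}{12 x^{8} + 12 x^{6} + 27 x^{4} + 12 x^{2} + 12}
d/dx[G] - f(x) = - \frac{15 e^{- \frac{3 x}{2}}}{4} != 0.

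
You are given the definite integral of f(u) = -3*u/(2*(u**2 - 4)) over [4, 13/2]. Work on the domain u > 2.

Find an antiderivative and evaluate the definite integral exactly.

Antiderivative: F(u) = -3*log(u**2 - 4)/4; value = -3*log(153/4)/4 + 3*log(12)/4

Factor the denominator (2*(u - 2)*(u + 2)) and decompose: f = -3/(4*(u + 2)) - 3/(4*(u - 2)); each piece integrates to a log, atan, or power term.
F(u) = -3*log(u**2 - 4)/4 is an antiderivative of f.
Check: d/du[-3*log(u**2 - 4)/4] = -3*u/(2*u**2 - 8), which equals f(u).
F(13/2) = -3*log(153/4)/4; F(4) = -3*log(12)/4.
Integral = F(13/2) - F(4) = -3*log(153/4)/4 + 3*log(12)/4.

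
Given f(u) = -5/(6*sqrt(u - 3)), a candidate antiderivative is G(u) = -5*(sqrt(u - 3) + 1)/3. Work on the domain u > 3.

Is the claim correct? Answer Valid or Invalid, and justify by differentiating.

Valid - the claim checks out under differentiation.

d/du[G] = -5/(6*sqrt(u - 3))
This equals f(u) exactly, so the claim holds.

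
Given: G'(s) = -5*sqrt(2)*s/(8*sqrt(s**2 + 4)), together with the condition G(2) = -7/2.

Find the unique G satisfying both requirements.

G(s) = -(5*sqrt(2)*sqrt(s**2 + 4) + 8)/8

G'(s) matches the chain-rule pattern g'(h)*h' with inner function h(s) = s**2/2 + 2; substituting u = h(s) collapses the integral.
A general antiderivative is -5*sqrt(s**2/2 + 2)/4 + C.
The condition gives C = -7/2 - (-5/2) = -1.
So G(s) = -(5*sqrt(2)*sqrt(s**2 + 4) + 8)/8.
Check: d/ds[-(5*sqrt(2)*sqrt(s**2 + 4) + 8)/8] = -5*sqrt(2)*s/(8*sqrt(s**2 + 4)) = G'(s).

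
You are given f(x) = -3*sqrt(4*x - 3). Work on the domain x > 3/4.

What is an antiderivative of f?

An antiderivative is F(x) = -2*x*sqrt(4*x - 3) + 3*sqrt(4*x - 3)/2.

Check any antiderivative F(x) by computing F'(x) and comparing it with f(x).
Check: d/dx[-2*x*sqrt(4*x - 3) + 3*sqrt(4*x - 3)/2] = (9 - 12*x)/sqrt(4*x - 3), which equals f(x).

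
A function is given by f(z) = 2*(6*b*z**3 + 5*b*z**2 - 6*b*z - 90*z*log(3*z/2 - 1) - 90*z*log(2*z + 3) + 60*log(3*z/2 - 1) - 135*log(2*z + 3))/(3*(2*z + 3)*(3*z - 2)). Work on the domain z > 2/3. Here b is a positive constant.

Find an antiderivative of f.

An antiderivative is F(z) = (b*z**2 - 30*log(3*z/2 - 1)*log(2*z + 3))/3.

An antiderivative F(z) passes only if d/dz[F] lands on f(z) exactly.
Check: d/dz[(b*z**2 - 30*log(3*z/2 - 1)*log(2*z + 3))/3] = (12*b*z**3 + 10*b*z**2 - 12*b*z - 180*z*log(3*z/2 - 1) - 180*z*log(2*z + 3) + 120*log(3*z/2 - 1) - 270*log(2*z + 3))/(18*z**2 + 15*z - 18), which equals f(z).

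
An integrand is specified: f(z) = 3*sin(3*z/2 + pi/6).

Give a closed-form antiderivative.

A candidate is checked by its d/dz: the result must match f(z).
Check: d/dz[-2*cos(3*z/2 + pi/6)] = 3*sin(3*z/2 + pi/6) = f(z).

An antiderivative is F(z) = -2*cos(3*z/2 + pi/6).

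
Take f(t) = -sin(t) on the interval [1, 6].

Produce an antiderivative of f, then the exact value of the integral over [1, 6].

Antiderivative: F(t) = cos(t); value = -cos(1) + cos(6)

Check any antiderivative F(t) by computing F'(t) and comparing it with f(t).
F(t) = cos(t) is an antiderivative of f.
Check: d/dt[cos(t)] = -sin(t) = f(t).
F(6) = cos(6); F(1) = cos(1).
Integral = F(6) - F(1) = -cos(1) + cos(6).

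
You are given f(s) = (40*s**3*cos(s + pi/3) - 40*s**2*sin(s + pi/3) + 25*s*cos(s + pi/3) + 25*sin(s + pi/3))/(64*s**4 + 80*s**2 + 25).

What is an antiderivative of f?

An antiderivative is F(s) = 5*s*sin(s + pi/3)/(8*s**2 + 5).

An antiderivative F(s) passes only if d/ds[F] lands on f(s) exactly.
Check: d/ds[5*s*sin(s + pi/3)/(8*s**2 + 5)] = (40*s**3*cos(s + pi/3) - 40*s**2*sin(s + pi/3) + 25*s*cos(s + pi/3) + 25*sin(s + pi/3))/(64*s**4 + 80*s**2 + 25) = f(s).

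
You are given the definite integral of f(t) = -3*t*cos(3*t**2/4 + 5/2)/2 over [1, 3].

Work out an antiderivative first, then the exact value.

Antiderivative: F(t) = -sin(3*t**2/4 + 5/2); value = -sin(37/4) + sin(13/4)

f matches the chain-rule pattern g'(h)*h' with inner function h(t) = 3*t**2/4 + 5/2; substituting u = h(t) collapses the integral.
F(t) = -sin(3*t**2/4 + 5/2) is an antiderivative of f.
Check: d/dt[-sin(3*t**2/4 + 5/2)] = -3*t*cos(3*t**2/4 + 5/2)/2 = f(t).
F(3) = -sin(37/4); F(1) = -sin(13/4).
Integral = F(3) - F(1) = -sin(37/4) + sin(13/4).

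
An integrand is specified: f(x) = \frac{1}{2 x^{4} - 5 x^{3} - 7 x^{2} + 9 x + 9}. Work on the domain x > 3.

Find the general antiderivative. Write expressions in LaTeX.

The denominator factors as \left(x - 3\right) \left(x + 1\right)^{2} \left(2 x - 3\right); partial fractions split f into directly integrable pieces: - \frac{8}{75 \left(2 x - 3\right)} + \frac{13}{400 \left(x + 1\right)} + \frac{1}{20 \left(x + 1\right)^{2}} + \frac{1}{48 \left(x - 3\right)}.
Check: d/dx[\frac{25 \left(x + 1\right) \log{\left(x - 3 \right)} - 64 \left(x + 1\right) \log{\left(x - \frac{3}{2} \right)} + 39 \left(x + 1\right) \log{\left(x + 1 \right)} - 60}{1200 \left(x + 1\right)}] = \frac{1}{2 x^{4} - 5 x^{3} - 7 x^{2} + 9 x + 9} = f(x).

F(x) = \frac{25 \left(x + 1\right) \log{\left(x - 3 \right)} - 64 \left(x + 1\right) \log{\left(x - \frac{3}{2} \right)} + 39 \left(x + 1\right) \log{\left(x + 1 \right)} - 60}{1200 \left(x + 1\right)} + C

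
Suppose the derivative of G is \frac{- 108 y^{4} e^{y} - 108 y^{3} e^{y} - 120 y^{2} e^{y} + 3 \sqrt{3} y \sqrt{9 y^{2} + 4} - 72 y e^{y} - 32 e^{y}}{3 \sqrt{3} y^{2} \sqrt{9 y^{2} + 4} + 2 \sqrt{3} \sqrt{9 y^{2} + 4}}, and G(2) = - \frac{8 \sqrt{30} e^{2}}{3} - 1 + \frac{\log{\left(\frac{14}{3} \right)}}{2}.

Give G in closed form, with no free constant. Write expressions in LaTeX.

Since d/dy undoes antidifferentiation here, G(y) must give back the stated G'(y).
A general antiderivative is - 4 \sqrt{3 y^{2} + \frac{4}{3}} e^{y} + \frac{\log{\left(y^{2} + \frac{2}{3} \right)}}{2} + C.
The condition gives C = - \frac{8 \sqrt{30} e^{2}}{3} - 1 + \frac{\log{\left(\frac{14}{3} \right)}}{2} - (- \frac{8 \sqrt{30} e^{2}}{3} + \frac{\log{\left(\frac{14}{3} \right)}}{2}) = -1.
So G(y) = \frac{- 8 \sqrt{3} \sqrt{9 y^{2} + 4} e^{y} + 3 \log{\left(y^{2} + \frac{2}{3} \right)} - 6}{6}.
Check: d/dy[\frac{- 8 \sqrt{3} \sqrt{9 y^{2} + 4} e^{y} + 3 \log{\left(y^{2} + \frac{2}{3} \right)} - 6}{6}] = \frac{- 108 \sqrt{3} y^{4} e^{y} - 108 \sqrt{3} y^{3} e^{y} - 120 \sqrt{3} y^{2} e^{y} + 9 y \sqrt{9 y^{2} + 4} - 72 \sqrt{3} y e^{y} - 32 \sqrt{3} e^{y}}{9 y^{2} \sqrt{9 y^{2} + 4} + 6 \sqrt{9 y^{2} + 4}}, which equals G'(y).

G(y) = \frac{- 8 \sqrt{3} \sqrt{9 y^{2} + 4} e^{y} + 3 \log{\left(y^{2} + \frac{2}{3} \right)} - 6}{6}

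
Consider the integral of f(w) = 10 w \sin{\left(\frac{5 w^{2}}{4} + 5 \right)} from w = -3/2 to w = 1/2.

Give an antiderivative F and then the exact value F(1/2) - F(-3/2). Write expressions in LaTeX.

Antiderivative: F(w) = - 4 \cos{\left(\frac{5 w^{2}}{4} + 5 \right)}; value = - 4 \cos{\left(\frac{85}{16} \right)} + 4 \cos{\left(\frac{125}{16} \right)}

f matches the chain-rule pattern g'(h)*h' with inner function h(w) = \frac{5 w^{2}}{4} + 5; substituting u = h(w) collapses the integral.
F(w) = - 4 \cos{\left(\frac{5 w^{2}}{4} + 5 \right)} is an antiderivative of f.
Check: d/dw[- 4 \cos{\left(\frac{5 w^{2}}{4} + 5 \right)}] = 10 w \sin{\left(\frac{5 w^{2}}{4} + 5 \right)} = f(w).
F(1/2) = - 4 \cos{\left(\frac{85}{16} \right)}; F(-3/2) = - 4 \cos{\left(\frac{125}{16} \right)}.
Integral = F(1/2) - F(-3/2) = - 4 \cos{\left(\frac{85}{16} \right)} + 4 \cos{\left(\frac{125}{16} \right)}.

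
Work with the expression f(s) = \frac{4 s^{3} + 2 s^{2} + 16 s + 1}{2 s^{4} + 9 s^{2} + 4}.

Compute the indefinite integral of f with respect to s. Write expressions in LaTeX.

F(s) = \frac{2 \log{\left(2 s^{2} + 1 \right)} + \operatorname{atan}{\left(\frac{s}{2} \right)}}{2} + C

A first test for any F(s): its s-derivative must equal f(s) identically.
Check: d/ds[\frac{2 \log{\left(2 s^{2} + 1 \right)} + \operatorname{atan}{\left(\frac{s}{2} \right)}}{2}] = \frac{4 s^{3} + 2 s^{2} + 16 s + 1}{2 s^{4} + 9 s^{2} + 4} = f(s).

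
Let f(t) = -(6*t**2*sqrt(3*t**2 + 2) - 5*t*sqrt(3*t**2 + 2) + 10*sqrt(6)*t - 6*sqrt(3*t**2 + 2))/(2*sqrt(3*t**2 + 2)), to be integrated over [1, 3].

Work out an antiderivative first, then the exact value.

Antiderivative: F(t) = sqrt(3)*(-4*sqrt(3)*t**3 + 5*sqrt(3)*t**2 + 12*sqrt(3)*t - 20*sqrt(2)*sqrt(3*t**2 + 2) - 4*sqrt(3))/12; value = -5*sqrt(174)/3 - 10 + 5*sqrt(30)/3

A first test for any F(t): its t-derivative must equal f(t) identically.
F(t) = sqrt(3)*(-4*sqrt(3)*t**3 + 5*sqrt(3)*t**2 + 12*sqrt(3)*t - 20*sqrt(2)*sqrt(3*t**2 + 2) - 4*sqrt(3))/12 is an antiderivative of f.
Check: d/dt[sqrt(3)*(-4*sqrt(3)*t**3 + 5*sqrt(3)*t**2 + 12*sqrt(3)*t - 20*sqrt(2)*sqrt(3*t**2 + 2) - 4*sqrt(3))/12] = (-6*t**2*sqrt(3*t**2 + 2) + 5*t*sqrt(3*t**2 + 2) - 10*sqrt(6)*t + 6*sqrt(3*t**2 + 2))/(2*sqrt(3*t**2 + 2)), which equals f(t).
F(3) = -5*sqrt(174)/3 - 31/4; F(1) = 9/4 - 5*sqrt(30)/3.
Integral = F(3) - F(1) = -5*sqrt(174)/3 - 10 + 5*sqrt(30)/3.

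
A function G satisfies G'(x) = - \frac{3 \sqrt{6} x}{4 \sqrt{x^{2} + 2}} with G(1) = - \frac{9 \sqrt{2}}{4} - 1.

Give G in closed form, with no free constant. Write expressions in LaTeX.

G(x) = \frac{- 3 \sqrt{6} \sqrt{x^{2} + 2} - 4}{4}

The substitution u = \frac{3 x^{2}}{2} + 3 works: G'(x) is exactly (dG/du)*(du/dx) for that inner function.
A general antiderivative is - \frac{3 \sqrt{\frac{3 x^{2}}{2} + 3}}{2} + C.
The condition gives C = - \frac{9 \sqrt{2}}{4} - 1 - (- \frac{9 \sqrt{2}}{4}) = -1.
So G(x) = \frac{- 3 \sqrt{6} \sqrt{x^{2} + 2} - 4}{4}.
Check: d/dx[\frac{- 3 \sqrt{6} \sqrt{x^{2} + 2} - 4}{4}] = - \frac{3 \sqrt{6} x}{4 \sqrt{x^{2} + 2}} = G'(x).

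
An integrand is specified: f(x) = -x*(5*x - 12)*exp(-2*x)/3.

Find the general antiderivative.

f has the shape u'v + uv' for u = 5*x**2/6 - 7*x/6 - 7/12 and v = exp(-2*x) — it is the derivative of the product u*v.
Check: d/dx[(10*x**2 - 14*x - 7)*exp(-2*x)/12] = (-5*x**2 + 12*x)*exp(-2*x)/3, which equals f(x).

F(x) = (10*x**2 - 14*x - 7)*exp(-2*x)/12 + C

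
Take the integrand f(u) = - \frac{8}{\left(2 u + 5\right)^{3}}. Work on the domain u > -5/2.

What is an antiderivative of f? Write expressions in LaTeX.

A candidate is checked by its d/du: the result must match f(u).
Check: d/du[\frac{2}{\left(2 u + 5\right)^{2}}] = - \frac{8}{8 u^{3} + 60 u^{2} + 150 u + 125}, which equals f(u).

An antiderivative is F(u) = \frac{2}{\left(2 u + 5\right)^{2}}.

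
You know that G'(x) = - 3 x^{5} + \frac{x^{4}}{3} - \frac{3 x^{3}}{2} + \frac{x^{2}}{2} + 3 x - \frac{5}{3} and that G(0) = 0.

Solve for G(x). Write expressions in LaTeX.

Integrate term by term and add the pieces.
A general antiderivative is - \frac{x^{6}}{2} + \frac{x^{5}}{15} - \frac{3 x^{4}}{8} + \frac{x^{3}}{6} + \frac{3 x^{2}}{2} - \frac{5 x}{3} + C.
The condition gives C = 0 - (0) = 0.
So G(x) = - \frac{x^{6}}{2} + \frac{x^{5}}{15} - \frac{3 x^{4}}{8} + \frac{x^{3}}{6} + \frac{3 x^{2}}{2} - \frac{5 x}{3}.
Check: d/dx[- \frac{x^{6}}{2} + \frac{x^{5}}{15} - \frac{3 x^{4}}{8} + \frac{x^{3}}{6} + \frac{3 x^{2}}{2} - \frac{5 x}{3}] = - 3 x^{5} + \frac{x^{4}}{3} - \frac{3 x^{3}}{2} + \frac{x^{2}}{2} + 3 x - \frac{5}{3} = G'(x).

G(x) = - \frac{x^{6}}{2} + \frac{x^{5}}{15} - \frac{3 x^{4}}{8} + \frac{x^{3}}{6} + \frac{3 x^{2}}{2} - \frac{5 x}{3}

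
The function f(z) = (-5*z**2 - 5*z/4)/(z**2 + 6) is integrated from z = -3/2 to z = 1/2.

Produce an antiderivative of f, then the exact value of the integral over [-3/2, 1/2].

A first test for any F(z): its z-derivative must equal f(z) identically.
F(z) = 5*(-8*z - log(z**2 + 6) + 8*sqrt(6)*atan(sqrt(6)*z/6))/8 is an antiderivative of f.
Check: d/dz[5*(-8*z - log(z**2 + 6) + 8*sqrt(6)*atan(sqrt(6)*z/6))/8] = (-20*z**2 - 5*z)/(4*z**2 + 24), which equals f(z).
F(1/2) = -5/2 - 5*log(25/4)/8 + 5*sqrt(6)*atan(sqrt(6)/12); F(-3/2) = -5*sqrt(6)*atan(sqrt(6)/4) - 5*log(33/4)/8 + 15/2.
Integral = F(1/2) - F(-3/2) = -10 - 5*log(25/4)/8 + 5*log(33/4)/8 + 5*sqrt(6)*atan(sqrt(6)/12) + 5*sqrt(6)*atan(sqrt(6)/4).

Antiderivative: F(z) = 5*(-8*z - log(z**2 + 6) + 8*sqrt(6)*atan(sqrt(6)*z/6))/8; value = -10 - 5*log(25/4)/8 + 5*log(33/4)/8 + 5*sqrt(6)*atan(sqrt(6)/12) + 5*sqrt(6)*atan(sqrt(6)/4)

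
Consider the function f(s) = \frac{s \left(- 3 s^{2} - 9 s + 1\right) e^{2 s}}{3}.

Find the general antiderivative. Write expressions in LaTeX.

f has the shape u'v + uv' for u = - \frac{s^{3}}{2} - \frac{3 s^{2}}{4} + \frac{11 s}{12} - \frac{11}{24} and v = e^{2 s} — it is the derivative of the product u*v.
Check: d/ds[\frac{\left(- 12 s^{3} - 18 s^{2} + 22 s - 11\right) e^{2 s}}{24}] = - s^{3} e^{2 s} - 3 s^{2} e^{2 s} + \frac{s e^{2 s}}{3}, which equals f(s).

F(s) = \frac{\left(- 12 s^{3} - 18 s^{2} + 22 s - 11\right) e^{2 s}}{24} + C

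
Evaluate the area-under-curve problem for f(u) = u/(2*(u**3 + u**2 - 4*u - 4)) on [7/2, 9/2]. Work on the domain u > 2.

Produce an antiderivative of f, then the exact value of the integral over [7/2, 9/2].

Antiderivative: F(u) = (log(u - 2) + 2*log(u + 1) - 3*log(u + 2))/12; value = -log(13/2)/4 - log(9/2)/6 - log(3/2)/12 + log(5/2)/12 + 5*log(11/2)/12

The denominator factors as 2*(u - 2)*(u + 1)*(u + 2); partial fractions split f into directly integrable pieces: -1/(4*(u + 2)) + 1/(6*(u + 1)) + 1/(12*(u - 2)).
F(u) = (log(u - 2) + 2*log(u + 1) - 3*log(u + 2))/12 is an antiderivative of f.
Check: d/du[(log(u - 2) + 2*log(u + 1) - 3*log(u + 2))/12] = u/(2*u**3 + 2*u**2 - 8*u - 8), which equals f(u).
F(9/2) = -log(13/2)/4 + log(5/2)/12 + log(11/2)/6; F(7/2) = -log(11/2)/4 + log(3/2)/12 + log(9/2)/6.
Integral = F(9/2) - F(7/2) = -log(13/2)/4 - log(9/2)/6 - log(3/2)/12 + log(5/2)/12 + 5*log(11/2)/12.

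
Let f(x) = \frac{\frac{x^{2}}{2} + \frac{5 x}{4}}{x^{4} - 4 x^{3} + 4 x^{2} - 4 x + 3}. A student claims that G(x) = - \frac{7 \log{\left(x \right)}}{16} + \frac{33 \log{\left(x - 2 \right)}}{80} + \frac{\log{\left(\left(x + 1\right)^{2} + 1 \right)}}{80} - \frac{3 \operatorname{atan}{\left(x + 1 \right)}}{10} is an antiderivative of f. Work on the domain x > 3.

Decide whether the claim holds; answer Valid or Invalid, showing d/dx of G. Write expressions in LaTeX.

Invalid: d/dx[G] - f = \frac{- 4 x^{5} - 17 x^{4} + 18 x^{3} + 18 x^{2} - x + 21}{4 x^{8} - 16 x^{7} + 8 x^{6} + 44 x^{4} - 32 x^{3} + 40 x^{2} - 48 x}, which is not 0.

d/dx[G] = \frac{2 x^{2} + 9 x + 7}{4 x^{4} - 8 x^{2} - 16 x}
d/dx[G] - f(x) = \frac{- 4 x^{5} - 17 x^{4} + 18 x^{3} + 18 x^{2} - x + 21}{4 x^{8} - 16 x^{7} + 8 x^{6} + 44 x^{4} - 32 x^{3} + 40 x^{2} - 48 x} != 0.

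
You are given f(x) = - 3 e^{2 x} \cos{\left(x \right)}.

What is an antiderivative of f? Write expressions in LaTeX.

An antiderivative is F(x) = - \frac{3 e^{2 x} \sin{\left(x \right)}}{5} - \frac{6 e^{2 x} \cos{\left(x \right)}}{5}.

Check any antiderivative F(x) by computing F'(x) and comparing it with f(x).
Check: d/dx[- \frac{3 e^{2 x} \sin{\left(x \right)}}{5} - \frac{6 e^{2 x} \cos{\left(x \right)}}{5}] = - 3 e^{2 x} \cos{\left(x \right)} = f(x).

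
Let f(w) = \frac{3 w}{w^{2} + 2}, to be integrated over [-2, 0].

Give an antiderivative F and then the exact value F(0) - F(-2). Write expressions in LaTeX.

Antiderivative: F(w) = \frac{3 \log{\left(w^{2} + 2 \right)}}{2}; value = - \frac{3 \log{\left(6 \right)}}{2} + \frac{3 \log{\left(2 \right)}}{2}

f matches the chain-rule pattern g'(h)*h' with inner function h(w) = w^{2} + 2; substituting u = h(w) collapses the integral.
F(w) = \frac{3 \log{\left(w^{2} + 2 \right)}}{2} is an antiderivative of f.
Check: d/dw[\frac{3 \log{\left(w^{2} + 2 \right)}}{2}] = \frac{3 w}{w^{2} + 2} = f(w).
F(0) = \frac{3 \log{\left(2 \right)}}{2}; F(-2) = \frac{3 \log{\left(6 \right)}}{2}.
Integral = F(0) - F(-2) = - \frac{3 \log{\left(6 \right)}}{2} + \frac{3 \log{\left(2 \right)}}{2}.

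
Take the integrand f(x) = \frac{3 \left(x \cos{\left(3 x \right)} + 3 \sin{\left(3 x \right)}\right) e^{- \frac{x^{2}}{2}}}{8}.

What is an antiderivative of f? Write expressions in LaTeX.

An antiderivative is F(x) = - \frac{3 e^{- \frac{x^{2}}{2}} \cos{\left(3 x \right)}}{8}.

Recognize the product-rule pattern: f = u'v + uv' with u = - \frac{3 \cos{\left(3 x \right)}}{8}, v = e^{- \frac{x^{2}}{2}}, so integration by parts undoes it.
Check: d/dx[- \frac{3 e^{- \frac{x^{2}}{2}} \cos{\left(3 x \right)}}{8}] = \frac{\left(3 x \cos{\left(3 x \right)} + 9 \sin{\left(3 x \right)}\right) e^{- \frac{x^{2}}{2}}}{8}, which equals f(x).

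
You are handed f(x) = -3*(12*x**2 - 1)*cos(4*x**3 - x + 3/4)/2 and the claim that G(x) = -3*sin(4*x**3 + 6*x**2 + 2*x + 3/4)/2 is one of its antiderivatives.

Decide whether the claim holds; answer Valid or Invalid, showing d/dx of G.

d/dx[G] = -18*x**2*cos(4*x**3 + 6*x**2 + 2*x + 3/4) - 18*x*cos(4*x**3 + 6*x**2 + 2*x + 3/4) - 3*cos(4*x**3 + 6*x**2 + 2*x + 3/4)
d/dx[G] - f(x) = 18*x**2*cos(4*x**3 - x + 3/4) - 18*x**2*cos(4*x**3 + 6*x**2 + 2*x + 3/4) - 18*x*cos(4*x**3 + 6*x**2 + 2*x + 3/4) - 3*cos(4*x**3 - x + 3/4)/2 - 3*cos(4*x**3 + 6*x**2 + 2*x + 3/4) != 0.

Invalid: d/dx[G] - f = 18*x**2*cos(4*x**3 - x + 3/4) - 18*x**2*cos(4*x**3 + 6*x**2 + 2*x + 3/4) - 18*x*cos(4*x**3 + 6*x**2 + 2*x + 3/4) - 3*cos(4*x**3 - x + 3/4)/2 - 3*cos(4*x**3 + 6*x**2 + 2*x + 3/4), which is not 0.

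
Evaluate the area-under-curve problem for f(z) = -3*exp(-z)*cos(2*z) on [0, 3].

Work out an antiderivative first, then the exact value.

Antiderivative: F(z) = -6*exp(-z)*sin(2*z)/5 + 3*exp(-z)*cos(2*z)/5; value = -3/5 - 6*exp(-3)*sin(6)/5 + 3*exp(-3)*cos(6)/5

Any candidate F(z) must reproduce f(z) exactly when differentiated.
F(z) = -6*exp(-z)*sin(2*z)/5 + 3*exp(-z)*cos(2*z)/5 is an antiderivative of f.
Check: d/dz[-6*exp(-z)*sin(2*z)/5 + 3*exp(-z)*cos(2*z)/5] = -3*exp(-z)*cos(2*z) = f(z).
F(3) = -6*exp(-3)*sin(6)/5 + 3*exp(-3)*cos(6)/5; F(0) = 3/5.
Integral = F(3) - F(0) = -3/5 - 6*exp(-3)*sin(6)/5 + 3*exp(-3)*cos(6)/5.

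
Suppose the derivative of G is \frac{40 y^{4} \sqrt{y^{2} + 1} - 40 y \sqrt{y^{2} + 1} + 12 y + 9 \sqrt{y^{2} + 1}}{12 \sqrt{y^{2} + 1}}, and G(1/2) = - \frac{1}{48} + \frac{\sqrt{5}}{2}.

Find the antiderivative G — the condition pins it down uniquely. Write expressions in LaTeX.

For G(y) to be correct, d/dy[G] must agree with the stated G'(y) identically.
A general antiderivative is \frac{2 y^{5}}{3} - \frac{5 y^{2}}{3} + \frac{3 y}{4} + \sqrt{y^{2} + 1} + 1 + C.
The condition gives C = - \frac{1}{48} + \frac{\sqrt{5}}{2} - (\frac{47}{48} + \frac{\sqrt{5}}{2}) = -1.
So G(y) = \frac{8 y^{5} - 20 y^{2} + 9 y + 12 \sqrt{y^{2} + 1}}{12}.
Check: d/dy[\frac{8 y^{5} - 20 y^{2} + 9 y + 12 \sqrt{y^{2} + 1}}{12}] = \frac{40 y^{4} \sqrt{y^{2} + 1} - 40 y \sqrt{y^{2} + 1} + 12 y + 9 \sqrt{y^{2} + 1}}{12 \sqrt{y^{2} + 1}} = G'(y).

G(y) = \frac{8 y^{5} - 20 y^{2} + 9 y + 12 \sqrt{y^{2} + 1}}{12}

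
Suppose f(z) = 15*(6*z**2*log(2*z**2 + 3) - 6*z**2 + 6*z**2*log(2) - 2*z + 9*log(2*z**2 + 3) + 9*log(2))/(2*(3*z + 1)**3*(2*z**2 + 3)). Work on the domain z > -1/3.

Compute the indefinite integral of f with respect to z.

F(z) = -15*log(4*z**2 + 6)/(36*z**2 + 24*z + 4) + C

f has the shape u'v + uv' for u = -15/(4*(3*z + 1)**2) and v = log(4*z**2 + 6) — it is the derivative of the product u*v.
Check: d/dz[-15*log(4*z**2 + 6)/(36*z**2 + 24*z + 4)] = (90*z**2*log(2*z**2 + 3) - 90*z**2 + 90*z**2*log(2) - 30*z + 135*log(2*z**2 + 3) + 135*log(2))/(108*z**5 + 108*z**4 + 198*z**3 + 166*z**2 + 54*z + 6), which equals f(z).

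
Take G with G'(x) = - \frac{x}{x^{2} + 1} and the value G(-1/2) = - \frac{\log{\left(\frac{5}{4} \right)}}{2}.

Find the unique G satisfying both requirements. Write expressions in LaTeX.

The substitution u = x^{2} + 1 works: G'(x) is exactly (dG/du)*(du/dx) for that inner function.
A general antiderivative is - \frac{\log{\left(x^{2} + 1 \right)}}{2} + C.
The condition gives C = - \frac{\log{\left(\frac{5}{4} \right)}}{2} - (- \frac{\log{\left(\frac{5}{4} \right)}}{2}) = 0.
So G(x) = - \frac{\log{\left(x^{2} + 1 \right)}}{2}.
Check: d/dx[- \frac{\log{\left(x^{2} + 1 \right)}}{2}] = - \frac{x}{x^{2} + 1} = G'(x).

G(x) = - \frac{\log{\left(x^{2} + 1 \right)}}{2}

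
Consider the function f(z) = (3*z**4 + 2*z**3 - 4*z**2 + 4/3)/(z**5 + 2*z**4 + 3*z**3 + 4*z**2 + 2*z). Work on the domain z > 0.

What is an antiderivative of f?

The denominator factors as 3*z*(z + 1)**2*(z**2 + 2); partial fractions split f into directly integrable pieces: 4*(14*z - 29)/(27*(z**2 + 2)) + 7/(27*(z + 1)) + 5/(9*(z + 1)**2) + 2/(3*z).
Check: d/dz[(18*(z + 1)*log(z) + 7*(z + 1)*log(z + 1) + 28*(z + 1)*log(z**2 + 2) - 58*sqrt(2)*(z + 1)*atan(sqrt(2)*z/2) - 15)/(27*(z + 1))] = (9*z**4 + 6*z**3 - 12*z**2 + 4)/(3*z**5 + 6*z**4 + 9*z**3 + 12*z**2 + 6*z), which equals f(z).

An antiderivative is F(z) = (18*(z + 1)*log(z) + 7*(z + 1)*log(z + 1) + 28*(z + 1)*log(z**2 + 2) - 58*sqrt(2)*(z + 1)*atan(sqrt(2)*z/2) - 15)/(27*(z + 1)).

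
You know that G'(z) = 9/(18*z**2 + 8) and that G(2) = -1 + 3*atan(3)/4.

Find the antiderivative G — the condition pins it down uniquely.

Recover the given G'(z) by differentiating a candidate G(z); any mismatch rules it out.
A general antiderivative is 3*atan(3*z/2)/4 + C.
The condition gives C = -1 + 3*atan(3)/4 - (3*atan(3)/4) = -1.
So G(z) = (3*atan(3*z/2) - 4)/4.
Check: d/dz[(3*atan(3*z/2) - 4)/4] = 9/(18*z**2 + 8) = G'(z).

G(z) = (3*atan(3*z/2) - 4)/4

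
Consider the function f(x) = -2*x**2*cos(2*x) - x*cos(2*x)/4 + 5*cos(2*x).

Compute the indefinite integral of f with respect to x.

The integrand splits into summands that can be handled one at a time.
Check: d/dx[-x**2*sin(2*x) - x*sin(2*x)/8 - x*cos(2*x) + 3*sin(2*x) - cos(2*x)/16] = -2*x**2*cos(2*x) - x*cos(2*x)/4 + 5*cos(2*x) = f(x).

F(x) = -x**2*sin(2*x) - x*sin(2*x)/8 - x*cos(2*x) + 3*sin(2*x) - cos(2*x)/16 + C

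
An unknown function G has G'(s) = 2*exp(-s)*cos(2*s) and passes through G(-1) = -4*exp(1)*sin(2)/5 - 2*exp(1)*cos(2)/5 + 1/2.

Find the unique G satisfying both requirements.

G(s) = 1/2 + 4*exp(-s)*sin(2*s)/5 - 2*exp(-s)*cos(2*s)/5

Check a candidate G(s) by differentiating: d/ds[G] must match the given G'(s).
A general antiderivative is 4*exp(-s)*sin(2*s)/5 - 2*exp(-s)*cos(2*s)/5 + C.
The condition gives C = -4*exp(1)*sin(2)/5 - 2*exp(1)*cos(2)/5 + 1/2 - (-4*exp(1)*sin(2)/5 - 2*exp(1)*cos(2)/5) = 1/2.
So G(s) = 1/2 + 4*exp(-s)*sin(2*s)/5 - 2*exp(-s)*cos(2*s)/5.
Check: d/ds[1/2 + 4*exp(-s)*sin(2*s)/5 - 2*exp(-s)*cos(2*s)/5] = 2*exp(-s)*cos(2*s) = G'(s).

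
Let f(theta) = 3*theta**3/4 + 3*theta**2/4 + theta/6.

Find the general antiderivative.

f matches the chain-rule pattern g'(h)*h' with inner function h(theta) = -3*theta**2/4 - theta/2; substituting u = h(theta) collapses the integral.
Check: d/dtheta[theta**2*(-3*theta - 2)**2/48] = 3*theta**3/4 + 3*theta**2/4 + theta/6 = f(theta).

F(theta) = theta**2*(-3*theta - 2)**2/48 + C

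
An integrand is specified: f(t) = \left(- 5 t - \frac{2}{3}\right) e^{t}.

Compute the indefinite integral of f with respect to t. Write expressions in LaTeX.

F(t) = \frac{\left(13 - 15 t\right) e^{t}}{3} + C

f has the shape u'v + uv' for u = \frac{13}{3} - 5 t and v = e^{t} — it is the derivative of the product u*v.
Check: d/dt[\frac{\left(13 - 15 t\right) e^{t}}{3}] = - 5 t e^{t} - \frac{2 e^{t}}{3}, which equals f(t).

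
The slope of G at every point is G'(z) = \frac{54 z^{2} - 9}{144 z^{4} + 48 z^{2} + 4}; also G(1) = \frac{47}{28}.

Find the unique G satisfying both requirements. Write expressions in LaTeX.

Recognize the product-rule pattern: G'(z) = u'v + uv' with u = - \frac{3 z}{4}, v = \frac{1}{2 z^{2} + \frac{1}{3}}, so integration by parts undoes it.
A general antiderivative is - \frac{3 z}{4 \left(2 z^{2} + \frac{1}{3}\right)} + C.
The condition gives C = \frac{47}{28} - (- \frac{9}{28}) = 2.
So G(z) = \frac{48 z^{2} - 9 z + 8}{4 \left(6 z^{2} + 1\right)}.
Check: d/dz[\frac{48 z^{2} - 9 z + 8}{4 \left(6 z^{2} + 1\right)}] = \frac{54 z^{2} - 9}{144 z^{4} + 48 z^{2} + 4} = G'(z).

G(z) = \frac{48 z^{2} - 9 z + 8}{4 \left(6 z^{2} + 1\right)}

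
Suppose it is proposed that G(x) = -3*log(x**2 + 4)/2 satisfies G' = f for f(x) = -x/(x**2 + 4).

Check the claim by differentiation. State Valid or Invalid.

Invalid: d/dx[G] - f = -2*x/(x**2 + 4), which is not 0.

d/dx[G] = -3*x/(x**2 + 4)
d/dx[G] - f(x) = -2*x/(x**2 + 4) != 0.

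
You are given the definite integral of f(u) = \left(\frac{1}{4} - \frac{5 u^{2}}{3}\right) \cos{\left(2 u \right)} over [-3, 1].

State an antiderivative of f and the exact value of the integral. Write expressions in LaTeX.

For F(u) to be correct the identity F'(u) - f(u) = 0 must hold.
F(u) = - \frac{5 u^{2} \sin{\left(2 u \right)}}{6} - \frac{5 u \cos{\left(2 u \right)}}{6} + \frac{13 \sin{\left(2 u \right)}}{24} is an antiderivative of f.
Check: d/du[- \frac{5 u^{2} \sin{\left(2 u \right)}}{6} - \frac{5 u \cos{\left(2 u \right)}}{6} + \frac{13 \sin{\left(2 u \right)}}{24}] = - \frac{5 u^{2} \cos{\left(2 u \right)}}{3} + \frac{\cos{\left(2 u \right)}}{4}, which equals f(u).
F(1) = - \frac{7 \sin{\left(2 \right)}}{24} - \frac{5 \cos{\left(2 \right)}}{6}; F(-3) = \frac{167 \sin{\left(6 \right)}}{24} + \frac{5 \cos{\left(6 \right)}}{2}.
Integral = F(1) - F(-3) = - \frac{5 \cos{\left(6 \right)}}{2} - \frac{7 \sin{\left(2 \right)}}{24} - \frac{5 \cos{\left(2 \right)}}{6} - \frac{167 \sin{\left(6 \right)}}{24}.

Antiderivative: F(u) = - \frac{5 u^{2} \sin{\left(2 u \right)}}{6} - \frac{5 u \cos{\left(2 u \right)}}{6} + \frac{13 \sin{\left(2 u \right)}}{24}; value = - \frac{5 \cos{\left(6 \right)}}{2} - \frac{7 \sin{\left(2 \right)}}{24} - \frac{5 \cos{\left(2 \right)}}{6} - \frac{167 \sin{\left(6 \right)}}{24}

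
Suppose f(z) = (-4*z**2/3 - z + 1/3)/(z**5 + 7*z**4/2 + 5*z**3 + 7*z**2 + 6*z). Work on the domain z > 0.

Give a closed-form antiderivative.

An antiderivative is F(z) = log(z)/18 + 56*log(z + 3/2)/153 - log(z + 2)/2 + 2*log(z**2 + 2)/51 - 23*sqrt(2)*atan(sqrt(2)*z/2)/102.

The denominator factors as 3*z*(z + 2)*(2*z + 3)*(z**2 + 2); partial fractions split f into directly integrable pieces: (4*z - 23)/(51*(z**2 + 2)) + 112/(153*(2*z + 3)) - 1/(2*(z + 2)) + 1/(18*z).
Check: d/dz[log(z)/18 + 56*log(z + 3/2)/153 - log(z + 2)/2 + 2*log(z**2 + 2)/51 - 23*sqrt(2)*atan(sqrt(2)*z/2)/102] = (-8*z**2 - 6*z + 2)/(6*z**5 + 21*z**4 + 30*z**3 + 42*z**2 + 36*z), which equals f(z).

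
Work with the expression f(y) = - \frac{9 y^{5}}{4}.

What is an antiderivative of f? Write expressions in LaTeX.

Since d/dy undoes antidifferentiation here, F'(y) = f(y) is required of F(y).
Check: d/dy[- \frac{3 y^{6}}{8}] = - \frac{9 y^{5}}{4} = f(y).

An antiderivative is F(y) = - \frac{3 y^{6}}{8}.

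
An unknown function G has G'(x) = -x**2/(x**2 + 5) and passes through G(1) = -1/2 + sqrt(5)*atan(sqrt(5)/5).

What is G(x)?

Since d/dx undoes antidifferentiation here, G(x) must give back the stated G'(x).
A general antiderivative is -x + sqrt(5)*atan(sqrt(5)*x/5) + C.
The condition gives C = -1/2 + sqrt(5)*atan(sqrt(5)/5) - (-1 + sqrt(5)*atan(sqrt(5)/5)) = 1/2.
So G(x) = -x + sqrt(5)*atan(sqrt(5)*x/5) + 1/2.
Check: d/dx[-x + sqrt(5)*atan(sqrt(5)*x/5) + 1/2] = -x**2/(x**2 + 5) = G'(x).

G(x) = -x + sqrt(5)*atan(sqrt(5)*x/5) + 1/2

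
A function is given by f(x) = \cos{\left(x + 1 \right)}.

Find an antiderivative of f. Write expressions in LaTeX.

Any candidate F(x) must reproduce f(x) exactly when differentiated.
Check: d/dx[\sin{\left(x + 1 \right)}] = \cos{\left(x + 1 \right)} = f(x).

An antiderivative is F(x) = \sin{\left(x + 1 \right)}.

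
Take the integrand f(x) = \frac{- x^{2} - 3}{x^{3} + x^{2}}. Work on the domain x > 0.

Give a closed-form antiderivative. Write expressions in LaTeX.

Factor the denominator (x^{2} \left(x + 1\right)) and decompose: f = - \frac{4}{x + 1} + \frac{3}{x} - \frac{3}{x^{2}}; each piece integrates to a log, atan, or power term.
Check: d/dx[- \frac{- 3 x \log{\left(x \right)} + 4 x \log{\left(x + 1 \right)} - 3}{x}] = \frac{- x^{2} - 3}{x^{3} + x^{2}} = f(x).

An antiderivative is F(x) = - \frac{- 3 x \log{\left(x \right)} + 4 x \log{\left(x + 1 \right)} - 3}{x}.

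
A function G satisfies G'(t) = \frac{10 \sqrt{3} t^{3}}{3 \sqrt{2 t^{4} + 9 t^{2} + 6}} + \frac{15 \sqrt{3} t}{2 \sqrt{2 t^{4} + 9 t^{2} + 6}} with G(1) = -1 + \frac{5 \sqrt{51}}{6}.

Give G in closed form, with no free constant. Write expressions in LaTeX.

G(t) = \frac{5 \sqrt{3} \sqrt{2 t^{4} + 9 t^{2} + 6} - 6}{6}

G'(t) matches the chain-rule pattern g'(h)*h' with inner function h(t) = \frac{2 t^{4}}{3} + 3 t^{2} + 2; substituting u = h(t) collapses the integral.
A general antiderivative is \frac{5 \sqrt{\frac{2 t^{4}}{3} + 3 t^{2} + 2}}{2} + C.
The condition gives C = -1 + \frac{5 \sqrt{51}}{6} - (\frac{5 \sqrt{51}}{6}) = -1.
So G(t) = \frac{5 \sqrt{3} \sqrt{2 t^{4} + 9 t^{2} + 6} - 6}{6}.
Check: d/dt[\frac{5 \sqrt{3} \sqrt{2 t^{4} + 9 t^{2} + 6} - 6}{6}] = \frac{20 \sqrt{3} t^{3} + 45 \sqrt{3} t}{6 \sqrt{2 t^{4} + 9 t^{2} + 6}}, which equals G'(t).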